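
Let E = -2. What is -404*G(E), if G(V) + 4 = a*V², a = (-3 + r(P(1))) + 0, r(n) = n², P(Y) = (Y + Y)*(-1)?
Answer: 0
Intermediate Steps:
P(Y) = -2*Y (P(Y) = (2*Y)*(-1) = -2*Y)
a = 1 (a = (-3 + (-2*1)²) + 0 = (-3 + (-2)²) + 0 = (-3 + 4) + 0 = 1 + 0 = 1)
G(V) = -4 + V² (G(V) = -4 + 1*V² = -4 + V²)
-404*G(E) = -404*(-4 + (-2)²) = -404*(-4 + 4) = -404*0 = 0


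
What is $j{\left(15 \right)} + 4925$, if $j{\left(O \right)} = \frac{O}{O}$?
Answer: $4926$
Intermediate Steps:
$j{\left(O \right)} = 1$
$j{\left(15 \right)} + 4925 = 1 + 4925 = 4926$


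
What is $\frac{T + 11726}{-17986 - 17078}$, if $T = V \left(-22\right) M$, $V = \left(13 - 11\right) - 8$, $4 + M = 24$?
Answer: $- \frac{7183}{17532} \approx -0.40971$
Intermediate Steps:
$M = 20$ ($M = -4 + 24 = 20$)
$V = -6$ ($V = 2 - 8 = -6$)
$T = 2640$ ($T = \left(-6\right) \left(-22\right) 20 = 132 \cdot 20 = 2640$)
$\frac{T + 11726}{-17986 - 17078} = \frac{2640 + 11726}{-17986 - 17078} = \frac{14366}{-35064} = 14366 \left(- \frac{1}{35064}\right) = - \frac{7183}{17532}$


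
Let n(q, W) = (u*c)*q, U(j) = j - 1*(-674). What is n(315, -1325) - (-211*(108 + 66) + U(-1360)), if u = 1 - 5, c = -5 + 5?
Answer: 37400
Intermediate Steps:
c = 0
u = -4
U(j) = 674 + j (U(j) = j + 674 = 674 + j)
n(q, W) = 0 (n(q, W) = (-4*0)*q = 0*q = 0)
n(315, -1325) - (-211*(108 + 66) + U(-1360)) = 0 - (-211*(108 + 66) + (674 - 1360)) = 0 - (-211*174 - 686) = 0 - (-36714 - 686) = 0 - 1*(-37400) = 0 + 37400 = 37400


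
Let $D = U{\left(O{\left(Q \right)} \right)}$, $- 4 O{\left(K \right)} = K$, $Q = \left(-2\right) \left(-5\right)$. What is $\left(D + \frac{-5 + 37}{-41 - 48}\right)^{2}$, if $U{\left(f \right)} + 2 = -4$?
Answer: $\frac{320356}{7921} \approx 40.444$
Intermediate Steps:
$Q = 10$
$O{\left(K \right)} = - \frac{K}{4}$
$U{\left(f \right)} = -6$ ($U{\left(f \right)} = -2 - 4 = -6$)
$D = -6$
$\left(D + \frac{-5 + 37}{-41 - 48}\right)^{2} = \left(-6 + \frac{-5 + 37}{-41 - 48}\right)^{2} = \left(-6 + \frac{32}{-89}\right)^{2} = \left(-6 + 32 \left(- \frac{1}{89}\right)\right)^{2} = \left(-6 - \frac{32}{89}\right)^{2} = \left(- \frac{566}{89}\right)^{2} = \frac{320356}{7921}$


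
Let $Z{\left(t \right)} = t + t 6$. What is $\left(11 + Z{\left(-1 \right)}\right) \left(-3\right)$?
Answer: $-12$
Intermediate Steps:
$Z{\left(t \right)} = 7 t$ ($Z{\left(t \right)} = t + 6 t = 7 t$)
$\left(11 + Z{\left(-1 \right)}\right) \left(-3\right) = \left(11 + 7 \left(-1\right)\right) \left(-3\right) = \left(11 - 7\right) \left(-3\right) = 4 \left(-3\right) = -12$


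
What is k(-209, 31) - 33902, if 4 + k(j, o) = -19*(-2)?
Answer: -33868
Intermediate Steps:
k(j, o) = 34 (k(j, o) = -4 - 19*(-2) = -4 + 38 = 34)
k(-209, 31) - 33902 = 34 - 33902 = -33868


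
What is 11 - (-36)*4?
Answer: 155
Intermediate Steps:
11 - (-36)*4 = 11 - 12*(-12) = 11 + 144 = 155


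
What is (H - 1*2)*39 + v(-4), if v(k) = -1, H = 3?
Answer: 38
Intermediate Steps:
(H - 1*2)*39 + v(-4) = (3 - 1*2)*39 - 1 = (3 - 2)*39 - 1 = 1*39 - 1 = 39 - 1 = 38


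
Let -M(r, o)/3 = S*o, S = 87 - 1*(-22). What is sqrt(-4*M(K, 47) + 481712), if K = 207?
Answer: 2*sqrt(135797) ≈ 737.01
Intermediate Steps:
S = 109 (S = 87 + 22 = 109)
M(r, o) = -327*o
sqrt(-4*M(K, 47) + 481712) = sqrt(-(-1308)*47 + 481712) = sqrt(-4*(-15369) + 481712) = sqrt(61476 + 481712) = sqrt(543188) = 2*sqrt(135797)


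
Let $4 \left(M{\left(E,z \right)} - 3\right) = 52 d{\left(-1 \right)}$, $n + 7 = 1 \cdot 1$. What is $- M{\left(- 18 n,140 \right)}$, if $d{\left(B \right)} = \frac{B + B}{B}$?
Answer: $-29$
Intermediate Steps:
$d{\left(B \right)} = 2$ ($d{\left(B \right)} = \frac{2 B}{B} = 2$)
$n = -6$ ($n = -7 + 1 \cdot 1 = -7 + 1 = -6$)
$M{\left(E,z \right)} = 29$ ($M{\left(E,z \right)} = 3 + \frac{52 \cdot 2}{4} = 3 + \frac{1}{4} \cdot 104 = 3 + 26 = 29$)
$- M{\left(- 18 n,140 \right)} = \left(-1\right) 29 = -29$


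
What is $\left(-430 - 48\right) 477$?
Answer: $-228006$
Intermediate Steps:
$\left(-430 - 48\right) 477 = \left(-478\right) 477 = -228006$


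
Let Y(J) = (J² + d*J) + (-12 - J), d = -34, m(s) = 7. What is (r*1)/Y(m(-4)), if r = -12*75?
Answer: 225/52 ≈ 4.3269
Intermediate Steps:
r = -900
Y(J) = -12 + J² - 35*J (Y(J) = (J² - 34*J) + (-12 - J) = -12 + J² - 35*J)
(r*1)/Y(m(-4)) = (-900*1)/(-12 + 7² - 35*7) = -900/(-12 + 49 - 245) = -900/(-208) = -900*(-1/208) = 225/52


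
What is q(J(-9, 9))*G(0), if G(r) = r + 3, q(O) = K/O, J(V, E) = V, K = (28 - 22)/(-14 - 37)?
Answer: 2/51 ≈ 0.039216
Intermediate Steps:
K = -2/17 (K = 6/(-51) = 6*(-1/51) = -2/17 ≈ -0.11765)
q(O) = -2/(17*O)
G(r) = 3 + r
q(J(-9, 9))*G(0) = (-2/17/(-9))*(3 + 0) = -2/17*(-1/9)*3 = (2/153)*3 = 2/51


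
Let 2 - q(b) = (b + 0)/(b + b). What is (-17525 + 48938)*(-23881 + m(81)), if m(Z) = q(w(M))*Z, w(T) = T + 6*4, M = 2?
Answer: -1492714347/2 ≈ -7.4636e+8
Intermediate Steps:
w(T) = 24 + T (w(T) = T + 24 = 24 + T)
q(b) = 3/2 (q(b) = 2 - (b + 0)/(b + b) = 2 - b/(2*b) = 2 - b*1/(2*b) = 2 - 1*½ = 2 - ½ = 3/2)
m(Z) = 3*Z/2
(-17525 + 48938)*(-23881 + m(81)) = (-17525 + 48938)*(-23881 + (3/2)*81) = 31413*(-23881 + 243/2) = 31413*(-47519/2) = -1492714347/2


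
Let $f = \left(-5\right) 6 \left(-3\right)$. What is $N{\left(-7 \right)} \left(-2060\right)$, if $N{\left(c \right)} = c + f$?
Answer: $-170980$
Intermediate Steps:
$f = 90$ ($f = \left(-30\right) \left(-3\right) = 90$)
$N{\left(c \right)} = 90 + c$ ($N{\left(c \right)} = c + 90 = 90 + c$)
$N{\left(-7 \right)} \left(-2060\right) = \left(90 - 7\right) \left(-2060\right) = 83 \left(-2060\right) = -170980$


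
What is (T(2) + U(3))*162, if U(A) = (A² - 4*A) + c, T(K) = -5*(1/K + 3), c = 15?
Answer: -891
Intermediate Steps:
T(K) = -15 - 5/K (T(K) = -5*(3 + 1/K) = -15 - 5/K)
U(A) = 15 + A² - 4*A (U(A) = (A² - 4*A) + 15 = 15 + A² - 4*A)
(T(2) + U(3))*162 = ((-15 - 5/2) + (15 + 3² - 4*3))*162 = ((-15 - 5*½) + (15 + 9 - 12))*162 = ((-15 - 5/2) + 12)*162 = (-35/2 + 12)*162 = -11/2*162 = -891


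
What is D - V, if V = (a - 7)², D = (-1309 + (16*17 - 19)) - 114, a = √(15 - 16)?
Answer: -1218 + 14*I ≈ -1218.0 + 14.0*I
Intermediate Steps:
a = I (a = √(-1) = I ≈ 1.0*I)
D = -1170 (D = (-1309 + (272 - 19)) - 114 = (-1309 + 253) - 114 = -1056 - 114 = -1170)
V = (-7 + I)² (V = (I - 7)² = (-7 + I)² ≈ 48.0 - 14.0*I)
D - V = -1170 - (7 - I)²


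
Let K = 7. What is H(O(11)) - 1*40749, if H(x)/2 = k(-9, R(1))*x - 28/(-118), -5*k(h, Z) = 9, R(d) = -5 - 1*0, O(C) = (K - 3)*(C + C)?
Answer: -12114271/295 ≈ -41065.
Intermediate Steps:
O(C) = 8*C (O(C) = (7 - 3)*(C + C) = 4*(2*C) = 8*C)
R(d) = -5 (R(d) = -5 + 0 = -5)
k(h, Z) = -9/5 (k(h, Z) = -⅕*9 = -9/5)
H(x) = 28/59 - 18*x/5 (H(x) = 2*(-9*x/5 - 28/(-118)) = 2*(-9*x/5 - 28*(-1/118)) = 2*(-9*x/5 + 14/59) = 2*(14/59 - 9*x/5) = 28/59 - 18*x/5)
H(O(11)) - 1*40749 = (28/59 - 144*11/5) - 1*40749 = (28/59 - 18/5*88) - 40749 = (28/59 - 1584/5) - 40749 = -93316/295 - 40749 = -12114271/295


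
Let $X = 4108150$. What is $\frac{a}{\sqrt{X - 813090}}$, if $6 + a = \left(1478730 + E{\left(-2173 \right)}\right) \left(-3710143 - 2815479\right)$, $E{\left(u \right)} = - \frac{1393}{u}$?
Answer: $- \frac{156482549573096 \sqrt{823765}}{26717035} \approx -5.3159 \cdot 10^{9}$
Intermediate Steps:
$a = - \frac{20968661642794864}{2173}$ ($a = -6 + \left(1478730 - \frac{1393}{-2173}\right) \left(-3710143 - 2815479\right) = -6 + \left(1478730 - - \frac{1393}{2173}\right) \left(-6525622\right) = -6 + \left(1478730 + \frac{1393}{2173}\right) \left(-6525622\right) = -6 + \frac{3213281683}{2173} \left(-6525622\right) = -6 - \frac{20968661642781826}{2173} = - \frac{20968661642794864}{2173} \approx -9.6496 \cdot 10^{12}$)
$\frac{a}{\sqrt{X - 813090}} = - \frac{20968661642794864}{2173 \sqrt{4108150 - 813090}} = - \frac{20968661642794864}{2173 \sqrt{3295060}} = - \frac{20968661642794864}{2173 \cdot 2 \sqrt{823765}} = - \frac{20968661642794864 \frac{\sqrt{823765}}{1647530}}{2173} = - \frac{156482549573096 \sqrt{823765}}{26717035}$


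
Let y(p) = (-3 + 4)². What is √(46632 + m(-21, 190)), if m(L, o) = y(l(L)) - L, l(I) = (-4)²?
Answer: √46654 ≈ 216.00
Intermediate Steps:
l(I) = 16
y(p) = 1 (y(p) = 1² = 1)
m(L, o) = 1 - L
√(46632 + m(-21, 190)) = √(46632 + (1 - 1*(-21))) = √(46632 + (1 + 21)) = √(46632 + 22) = √46654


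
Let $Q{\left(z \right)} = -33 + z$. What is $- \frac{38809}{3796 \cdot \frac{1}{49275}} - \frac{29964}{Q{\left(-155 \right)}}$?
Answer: $- \frac{1230825993}{2444} \approx -5.0361 \cdot 10^{5}$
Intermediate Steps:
$- \frac{38809}{3796 \cdot \frac{1}{49275}} - \frac{29964}{Q{\left(-155 \right)}} = - \frac{38809}{3796 \cdot \frac{1}{49275}} - \frac{29964}{-33 - 155} = - \frac{38809}{3796 \cdot \frac{1}{49275}} - \frac{29964}{-188} = - \frac{38809}{\frac{52}{675}} - - \frac{7491}{47} = \left(-38809\right) \frac{675}{52} + \frac{7491}{47} = - \frac{26196075}{52} + \frac{7491}{47} = - \frac{1230825993}{2444}$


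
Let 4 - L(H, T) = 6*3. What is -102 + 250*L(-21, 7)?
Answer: -3602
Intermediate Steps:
L(H, T) = -14 (L(H, T) = 4 - 6*3 = 4 - 1*18 = 4 - 18 = -14)
-102 + 250*L(-21, 7) = -102 + 250*(-14) = -102 - 3500 = -3602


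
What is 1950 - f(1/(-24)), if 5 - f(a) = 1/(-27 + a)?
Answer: 1262281/649 ≈ 1945.0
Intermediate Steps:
f(a) = 5 - 1/(-27 + a)
1950 - f(1/(-24)) = 1950 - (-136 + 5/(-24))/(-27 + 1/(-24)) = 1950 - (-136 + 5*(-1/24))/(-27 - 1/24) = 1950 - (-136 - 5/24)/(-649/24) = 1950 - (-24)*(-3269)/(649*24) = 1950 - 1*3269/649 = 1950 - 3269/649 = 1262281/649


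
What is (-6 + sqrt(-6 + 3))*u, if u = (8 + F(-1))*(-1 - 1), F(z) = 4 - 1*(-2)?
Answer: 168 - 28*I*sqrt(3) ≈ 168.0 - 48.497*I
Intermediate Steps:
F(z) = 6 (F(z) = 4 + 2 = 6)
u = -28 (u = (8 + 6)*(-1 - 1) = 14*(-2) = -28)
(-6 + sqrt(-6 + 3))*u = (-6 + sqrt(-6 + 3))*(-28) = (-6 + sqrt(-3))*(-28) = (-6 + I*sqrt(3))*(-28) = 168 - 28*I*sqrt(3)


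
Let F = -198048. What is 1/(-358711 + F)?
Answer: -1/556759 ≈ -1.7961e-6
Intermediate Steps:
1/(-358711 + F) = 1/(-358711 - 198048) = 1/(-556759) = -1/556759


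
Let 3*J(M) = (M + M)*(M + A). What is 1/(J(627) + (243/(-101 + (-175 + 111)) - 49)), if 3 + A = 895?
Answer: 55/34919034 ≈ 1.5751e-6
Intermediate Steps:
A = 892 (A = -3 + 895 = 892)
J(M) = 2*M*(892 + M)/3 (J(M) = ((M + M)*(M + 892))/3 = ((2*M)*(892 + M))/3 = (2*M*(892 + M))/3 = 2*M*(892 + M)/3)
1/(J(627) + (243/(-101 + (-175 + 111)) - 49)) = 1/((⅔)*627*(892 + 627) + (243/(-101 + (-175 + 111)) - 49)) = 1/((⅔)*627*1519 + (243/(-101 - 64) - 49)) = 1/(634942 + (243/(-165) - 49)) = 1/(634942 + (243*(-1/165) - 49)) = 1/(634942 + (-81/55 - 49)) = 1/(634942 - 2776/55) = 1/(34919034/55) = 55/34919034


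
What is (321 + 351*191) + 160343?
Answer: 227705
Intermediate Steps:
(321 + 351*191) + 160343 = (321 + 67041) + 160343 = 67362 + 160343 = 227705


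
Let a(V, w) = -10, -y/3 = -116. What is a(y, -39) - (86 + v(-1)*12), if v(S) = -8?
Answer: 0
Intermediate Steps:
y = 348 (y = -3*(-116) = 348)
a(y, -39) - (86 + v(-1)*12) = -10 - (86 - 8*12) = -10 - (86 - 96) = -10 - 1*(-10) = -10 + 10 = 0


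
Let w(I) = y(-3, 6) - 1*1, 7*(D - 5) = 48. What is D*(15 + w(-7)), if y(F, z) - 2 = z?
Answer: 1826/7 ≈ 260.86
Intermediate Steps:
D = 83/7 (D = 5 + (1/7)*48 = 5 + 48/7 = 83/7 ≈ 11.857)
y(F, z) = 2 + z
w(I) = 7 (w(I) = (2 + 6) - 1*1 = 8 - 1 = 7)
D*(15 + w(-7)) = 83*(15 + 7)/7 = (83/7)*22 = 1826/7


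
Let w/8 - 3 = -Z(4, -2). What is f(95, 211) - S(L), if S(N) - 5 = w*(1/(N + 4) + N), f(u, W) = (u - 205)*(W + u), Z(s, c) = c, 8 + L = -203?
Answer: -5221535/207 ≈ -25225.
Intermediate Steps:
L = -211 (L = -8 - 203 = -211)
w = 40 (w = 24 + 8*(-1*(-2)) = 24 + 8*2 = 24 + 16 = 40)
f(u, W) = (-205 + u)*(W + u)
S(N) = 5 + 40*N + 40/(4 + N) (S(N) = 5 + 40*(1/(N + 4) + N) = 5 + 40*(1/(4 + N) + N) = 5 + 40*(N + 1/(4 + N)) = 5 + (40*N + 40/(4 + N)) = 5 + 40*N + 40/(4 + N))
f(95, 211) - S(L) = (95**2 - 205*211 - 205*95 + 211*95) - 5*(12 + 8*(-211)**2 + 33*(-211))/(4 - 211) = (9025 - 43255 - 19475 + 20045) - 5*(12 + 8*44521 - 6963)/(-207) = -33660 - 5*(-1)*(12 + 356168 - 6963)/207 = -33660 - 5*(-1)*349217/207 = -33660 - 1*(-1746085/207) = -33660 + 1746085/207 = -5221535/207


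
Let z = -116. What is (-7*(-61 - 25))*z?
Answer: -69832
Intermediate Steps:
(-7*(-61 - 25))*z = -7*(-61 - 25)*(-116) = -7*(-86)*(-116) = 602*(-116) = -69832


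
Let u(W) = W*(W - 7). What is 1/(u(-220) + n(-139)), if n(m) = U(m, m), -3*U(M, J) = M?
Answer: 3/149959 ≈ 2.0005e-5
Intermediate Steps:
U(M, J) = -M/3
u(W) = W*(-7 + W)
n(m) = -m/3
1/(u(-220) + n(-139)) = 1/(-220*(-7 - 220) - 1/3*(-139)) = 1/(-220*(-227) + 139/3) = 1/(49940 + 139/3) = 1/(149959/3) = 3/149959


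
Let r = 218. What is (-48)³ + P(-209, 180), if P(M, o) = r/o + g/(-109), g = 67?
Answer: -1084901669/9810 ≈ -1.1059e+5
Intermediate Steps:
P(M, o) = -67/109 + 218/o (P(M, o) = 218/o + 67/(-109) = 218/o + 67*(-1/109) = 218/o - 67/109 = -67/109 + 218/o)
(-48)³ + P(-209, 180) = (-48)³ + (-67/109 + 218/180) = -110592 + (-67/109 + 218*(1/180)) = -110592 + (-67/109 + 109/90) = -110592 + 5851/9810 = -1084901669/9810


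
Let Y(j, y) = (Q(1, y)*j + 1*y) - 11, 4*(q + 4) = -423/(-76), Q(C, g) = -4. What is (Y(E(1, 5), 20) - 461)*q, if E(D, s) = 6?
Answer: 94367/76 ≈ 1241.7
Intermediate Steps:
q = -793/304 (q = -4 + (-423/(-76))/4 = -4 + (-423*(-1/76))/4 = -4 + (1/4)*(423/76) = -4 + 423/304 = -793/304 ≈ -2.6086)
Y(j, y) = -11 + y - 4*j (Y(j, y) = (-4*j + 1*y) - 11 = (-4*j + y) - 11 = (y - 4*j) - 11 = -11 + y - 4*j)
(Y(E(1, 5), 20) - 461)*q = ((-11 + 20 - 4*6) - 461)*(-793/304) = ((-11 + 20 - 24) - 461)*(-793/304) = (-15 - 461)*(-793/304) = -476*(-793/304) = 94367/76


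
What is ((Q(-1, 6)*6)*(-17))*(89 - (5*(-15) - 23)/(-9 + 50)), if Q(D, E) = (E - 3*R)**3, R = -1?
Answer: -278619426/41 ≈ -6.7956e+6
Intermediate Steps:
Q(D, E) = (3 + E)**3 (Q(D, E) = (E - 3*(-1))**3 = (E + 3)**3 = (3 + E)**3)
((Q(-1, 6)*6)*(-17))*(89 - (5*(-15) - 23)/(-9 + 50)) = (((3 + 6)**3*6)*(-17))*(89 - (5*(-15) - 23)/(-9 + 50)) = ((9**3*6)*(-17))*(89 - (-75 - 23)/41) = ((729*6)*(-17))*(89 - (-98)/41) = (4374*(-17))*(89 - 1*(-98/41)) = -74358*(89 + 98/41) = -74358*3747/41 = -278619426/41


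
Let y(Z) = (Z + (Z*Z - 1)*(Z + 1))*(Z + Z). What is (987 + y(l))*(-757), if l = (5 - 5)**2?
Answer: -747159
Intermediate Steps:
l = 0 (l = 0**2 = 0)
y(Z) = 2*Z*(Z + (1 + Z)*(-1 + Z**2)) (y(Z) = (Z + (Z**2 - 1)*(1 + Z))*(2*Z) = (Z + (-1 + Z**2)*(1 + Z))*(2*Z) = (Z + (1 + Z)*(-1 + Z**2))*(2*Z) = 2*Z*(Z + (1 + Z)*(-1 + Z**2)))
(987 + y(l))*(-757) = (987 + 2*0*(-1 + 0**2 + 0**3))*(-757) = (987 + 2*0*(-1 + 0 + 0))*(-757) = (987 + 2*0*(-1))*(-757) = (987 + 0)*(-757) = 987*(-757) = -747159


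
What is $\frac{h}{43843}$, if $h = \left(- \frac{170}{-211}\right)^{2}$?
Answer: $\frac{1700}{114819659} \approx 1.4806 \cdot 10^{-5}$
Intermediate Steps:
$h = \frac{28900}{44521}$ ($h = \left(\left(-170\right) \left(- \frac{1}{211}\right)\right)^{2} = \left(\frac{170}{211}\right)^{2} = \frac{28900}{44521} \approx 0.64913$)
$\frac{h}{43843} = \frac{28900}{44521 \cdot 43843} = \frac{28900}{44521} \cdot \frac{1}{43843} = \frac{1700}{114819659}$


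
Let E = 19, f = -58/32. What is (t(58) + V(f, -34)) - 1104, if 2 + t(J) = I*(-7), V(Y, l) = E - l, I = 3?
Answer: -1074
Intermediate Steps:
f = -29/16 (f = -58*1/32 = -29/16 ≈ -1.8125)
V(Y, l) = 19 - l
t(J) = -23 (t(J) = -2 + 3*(-7) = -2 - 21 = -23)
(t(58) + V(f, -34)) - 1104 = (-23 + (19 - 1*(-34))) - 1104 = (-23 + (19 + 34)) - 1104 = (-23 + 53) - 1104 = 30 - 1104 = -1074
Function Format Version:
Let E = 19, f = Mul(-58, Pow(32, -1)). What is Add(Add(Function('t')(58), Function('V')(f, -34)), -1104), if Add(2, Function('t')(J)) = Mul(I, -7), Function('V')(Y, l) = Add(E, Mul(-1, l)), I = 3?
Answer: -1074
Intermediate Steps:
f = Rational(-29, 16) (f = Mul(-58, Rational(1, 32)) = Rational(-29, 16) ≈ -1.8125)
Function('V')(Y, l) = Add(19, Mul(-1, l))
Function('t')(J) = -23 (Function('t')(J) = Add(-2, Mul(3, -7)) = Add(-2, -21) = -23)
Add(Add(Function('t')(58), Function('V')(f, -34)), -1104) = Add(Add(-23, Add(19, Mul(-1, -34))), -1104) = Add(Add(-23, Add(19, 34)), -1104) = Add(Add(-23, 53), -1104) = Add(30, -1104) = -1074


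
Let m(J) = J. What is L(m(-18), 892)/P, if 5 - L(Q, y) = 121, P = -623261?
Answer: 116/623261 ≈ 0.00018612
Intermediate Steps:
L(Q, y) = -116 (L(Q, y) = 5 - 1*121 = 5 - 121 = -116)
L(m(-18), 892)/P = -116/(-623261) = -116*(-1/623261) = 116/623261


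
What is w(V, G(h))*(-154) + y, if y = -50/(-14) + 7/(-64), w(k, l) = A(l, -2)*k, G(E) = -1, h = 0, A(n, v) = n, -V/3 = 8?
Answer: -1654257/448 ≈ -3692.5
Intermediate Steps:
V = -24 (V = -3*8 = -24)
w(k, l) = k*l (w(k, l) = l*k = k*l)
y = 1551/448 (y = -50*(-1/14) + 7*(-1/64) = 25/7 - 7/64 = 1551/448 ≈ 3.4621)
w(V, G(h))*(-154) + y = -24*(-1)*(-154) + 1551/448 = 24*(-154) + 1551/448 = -3696 + 1551/448 = -1654257/448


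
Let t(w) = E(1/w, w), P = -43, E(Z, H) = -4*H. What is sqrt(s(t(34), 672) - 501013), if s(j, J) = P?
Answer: 8*I*sqrt(7829) ≈ 707.85*I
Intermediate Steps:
t(w) = -4*w
s(j, J) = -43
sqrt(s(t(34), 672) - 501013) = sqrt(-43 - 501013) = sqrt(-501056) = 8*I*sqrt(7829)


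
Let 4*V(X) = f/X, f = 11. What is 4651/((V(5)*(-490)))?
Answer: -9302/539 ≈ -17.258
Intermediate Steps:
V(X) = 11/(4*X) (V(X) = (11/X)/4 = 11/(4*X))
4651/((V(5)*(-490))) = 4651/((((11/4)/5)*(-490))) = 4651/((((11/4)*(1/5))*(-490))) = 4651/(((11/20)*(-490))) = 4651/(-539/2) = 4651*(-2/539) = -9302/539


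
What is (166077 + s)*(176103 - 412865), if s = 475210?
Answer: -151832392694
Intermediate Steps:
(166077 + s)*(176103 - 412865) = (166077 + 475210)*(176103 - 412865) = 641287*(-236762) = -151832392694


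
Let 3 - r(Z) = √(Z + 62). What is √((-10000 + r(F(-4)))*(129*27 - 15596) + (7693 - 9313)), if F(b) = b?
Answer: √(121092041 + 12113*√58) ≈ 11008.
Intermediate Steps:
r(Z) = 3 - √(62 + Z) (r(Z) = 3 - √(Z + 62) = 3 - √(62 + Z))
√((-10000 + r(F(-4)))*(129*27 - 15596) + (7693 - 9313)) = √((-10000 + (3 - √(62 - 4)))*(129*27 - 15596) + (7693 - 9313)) = √((-10000 + (3 - √58))*(3483 - 15596) - 1620) = √((-9997 - √58)*(-12113) - 1620) = √((121093661 + 12113*√58) - 1620) = √(121092041 + 12113*√58)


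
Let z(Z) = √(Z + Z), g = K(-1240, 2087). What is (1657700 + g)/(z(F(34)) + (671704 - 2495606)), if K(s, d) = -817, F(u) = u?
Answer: -1510996108733/1663309252768 - 1656883*√17/1663309252768 ≈ -0.90843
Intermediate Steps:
g = -817
z(Z) = √2*√Z (z(Z) = √(2*Z) = √2*√Z)
(1657700 + g)/(z(F(34)) + (671704 - 2495606)) = (1657700 - 817)/(√2*√34 + (671704 - 2495606)) = 1656883/(2*√17 - 1823902) = 1656883/(-1823902 + 2*√17)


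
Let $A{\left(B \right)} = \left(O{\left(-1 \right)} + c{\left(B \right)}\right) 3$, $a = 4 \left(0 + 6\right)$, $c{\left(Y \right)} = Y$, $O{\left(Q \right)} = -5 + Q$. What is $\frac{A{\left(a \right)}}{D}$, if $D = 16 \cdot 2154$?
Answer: $\frac{9}{5744} \approx 0.0015669$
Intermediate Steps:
$D = 34464$
$a = 24$ ($a = 4 \cdot 6 = 24$)
$A{\left(B \right)} = -18 + 3 B$ ($A{\left(B \right)} = \left(\left(-5 - 1\right) + B\right) 3 = \left(-6 + B\right) 3 = -18 + 3 B$)
$\frac{A{\left(a \right)}}{D} = \frac{-18 + 3 \cdot 24}{34464} = \left(-18 + 72\right) \frac{1}{34464} = 54 \cdot \frac{1}{34464} = \frac{9}{5744}$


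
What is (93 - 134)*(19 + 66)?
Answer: -3485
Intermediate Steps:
(93 - 134)*(19 + 66) = -41*85 = -3485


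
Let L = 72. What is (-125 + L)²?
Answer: 2809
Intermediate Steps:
(-125 + L)² = (-125 + 72)² = (-53)² = 2809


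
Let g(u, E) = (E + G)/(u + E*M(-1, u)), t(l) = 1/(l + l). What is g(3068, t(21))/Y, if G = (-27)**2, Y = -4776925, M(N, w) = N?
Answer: -30619/615530670875 ≈ -4.9744e-8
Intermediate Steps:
t(l) = 1/(2*l)
G = 729
g(u, E) = (729 + E)/(u - E) (g(u, E) = (E + 729)/(u + E*(-1)) = (729 + E)/(u - E))
g(3068, t(21))/Y = ((729 + (1/2)/21)/(3068 - 1/(2*21)))/(-4776925) = ((729 + (1/2)*(1/21))/(3068 - 1/(2*21)))*(-1/4776925) = ((729 + 1/42)/(3068 - 1*1/42))*(-1/4776925) = ((30619/42)/(3068 - 1/42))*(-1/4776925) = ((30619/42)/(128855/42))*(-1/4776925) = ((42/128855)*(30619/42))*(-1/4776925) = (30619/128855)*(-1/4776925) = -30619/615530670875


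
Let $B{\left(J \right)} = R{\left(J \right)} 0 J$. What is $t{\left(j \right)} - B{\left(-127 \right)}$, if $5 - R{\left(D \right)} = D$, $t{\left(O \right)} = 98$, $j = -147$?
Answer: $98$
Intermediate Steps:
$R{\left(D \right)} = 5 - D$
$B{\left(J \right)} = 0$ ($B{\left(J \right)} = \left(5 - J\right) 0 J = 0 J = 0$)
$t{\left(j \right)} - B{\left(-127 \right)} = 98 - 0 = 98 + 0 = 98$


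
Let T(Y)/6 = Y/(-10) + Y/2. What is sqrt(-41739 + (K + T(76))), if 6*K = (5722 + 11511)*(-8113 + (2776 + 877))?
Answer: I*sqrt(2891569485)/15 ≈ 3584.9*I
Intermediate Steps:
T(Y) = 12*Y/5 (T(Y) = 6*(Y/(-10) + Y/2) = 6*(Y*(-1/10) + Y*(1/2)) = 6*(-Y/10 + Y/2) = 6*(2*Y/5) = 12*Y/5)
K = -38429590/3 (K = ((5722 + 11511)*(-8113 + (2776 + 877)))/6 = (17233*(-8113 + 3653))/6 = (17233*(-4460))/6 = (1/6)*(-76859180) = -38429590/3 ≈ -1.2810e+7)
sqrt(-41739 + (K + T(76))) = sqrt(-41739 + (-38429590/3 + (12/5)*76)) = sqrt(-41739 + (-38429590/3 + 912/5)) = sqrt(-41739 - 192145214/15) = sqrt(-192771299/15) = I*sqrt(2891569485)/15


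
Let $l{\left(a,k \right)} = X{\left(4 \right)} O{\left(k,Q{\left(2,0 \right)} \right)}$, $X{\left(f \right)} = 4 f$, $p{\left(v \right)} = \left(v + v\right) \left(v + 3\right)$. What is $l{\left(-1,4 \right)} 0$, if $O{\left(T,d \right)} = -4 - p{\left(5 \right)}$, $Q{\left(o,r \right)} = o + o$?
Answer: $0$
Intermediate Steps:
$p{\left(v \right)} = 2 v \left(3 + v\right)$
$Q{\left(o,r \right)} = 2 o$
$O{\left(T,d \right)} = -84$ ($O{\left(T,d \right)} = -4 - 2 \cdot 5 \left(3 + 5\right) = -4 - 2 \cdot 5 \cdot 8 = -4 - 80 = -84$)
$l{\left(a,k \right)} = -1344$ ($l{\left(a,k \right)} = 4 \cdot 4 \left(-84\right) = 16 \left(-84\right) = -1344$)
$l{\left(-1,4 \right)} 0 = \left(-1344\right) 0 = 0$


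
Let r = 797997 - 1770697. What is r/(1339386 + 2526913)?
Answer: -972700/3866299 ≈ -0.25158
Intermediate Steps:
r = -972700
r/(1339386 + 2526913) = -972700/(1339386 + 2526913) = -972700/3866299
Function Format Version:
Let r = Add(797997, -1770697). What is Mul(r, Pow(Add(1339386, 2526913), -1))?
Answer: Rational(-972700, 3866299) ≈ -0.25158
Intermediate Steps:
r = -972700
Mul(r, Pow(Add(1339386, 2526913), -1)) = Mul(-972700, Pow(Add(1339386, 2526913), -1)) = Mul(-972700, Pow(3866299, -1)) = Mul(-972700, Rational(1, 3866299)) = Rational(-972700, 3866299)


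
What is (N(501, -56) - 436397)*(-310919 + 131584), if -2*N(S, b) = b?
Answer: 78256234615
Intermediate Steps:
N(S, b) = -b/2
(N(501, -56) - 436397)*(-310919 + 131584) = (-½*(-56) - 436397)*(-310919 + 131584) = (28 - 436397)*(-179335) = -436369*(-179335) = 78256234615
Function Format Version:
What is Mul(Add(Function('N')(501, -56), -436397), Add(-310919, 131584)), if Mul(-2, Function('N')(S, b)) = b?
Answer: 78256234615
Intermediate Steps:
Function('N')(S, b) = Mul(Rational(-1, 2), b)
Mul(Add(Function('N')(501, -56), -436397), Add(-310919, 131584)) = Mul(Add(Mul(Rational(-1, 2), -56), -436397), Add(-310919, 131584)) = Mul(Add(28, -436397), -179335) = Mul(-436369, -179335) = 78256234615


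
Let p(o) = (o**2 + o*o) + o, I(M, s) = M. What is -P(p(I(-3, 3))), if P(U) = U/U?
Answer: -1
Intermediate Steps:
p(o) = o + 2*o**2 (p(o) = (o**2 + o**2) + o = 2*o**2 + o = o + 2*o**2)
P(U) = 1
-P(p(I(-3, 3))) = -1*1 = -1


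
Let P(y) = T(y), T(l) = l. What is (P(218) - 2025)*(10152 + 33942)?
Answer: -79677858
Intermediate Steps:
P(y) = y
(P(218) - 2025)*(10152 + 33942) = (218 - 2025)*(10152 + 33942) = -1807*44094 = -79677858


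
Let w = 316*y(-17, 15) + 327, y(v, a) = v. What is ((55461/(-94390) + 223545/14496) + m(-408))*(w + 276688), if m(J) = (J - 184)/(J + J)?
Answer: 2891520451429441/684138720 ≈ 4.2265e+6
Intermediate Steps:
m(J) = (-184 + J)/(2*J) (m(J) = (-184 + J)/((2*J)) = (-184 + J)*(1/(2*J)) = (-184 + J)/(2*J))
w = -5045 (w = 316*(-17) + 327 = -5372 + 327 = -5045)
((55461/(-94390) + 223545/14496) + m(-408))*(w + 276688) = ((55461/(-94390) + 223545/14496) + (1/2)*(-184 - 408)/(-408))*(-5045 + 276688) = ((55461*(-1/94390) + 223545*(1/14496)) + (1/2)*(-1/408)*(-592))*271643 = ((-55461/94390 + 74515/4832) + 37/51)*271643 = (3382741649/228046240 + 37/51)*271643 = (180957534979/11630358240)*271643 = 2891520451429441/684138720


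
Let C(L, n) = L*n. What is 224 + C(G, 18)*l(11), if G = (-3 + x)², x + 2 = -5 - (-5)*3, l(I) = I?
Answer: 5174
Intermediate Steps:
x = 8 (x = -2 + (-5 - (-5)*3) = -2 + (-5 - 1*(-15)) = -2 + (-5 + 15) = -2 + 10 = 8)
G = 25 (G = (-3 + 8)² = 5² = 25)
224 + C(G, 18)*l(11) = 224 + (25*18)*11 = 224 + 450*11 = 224 + 4950 = 5174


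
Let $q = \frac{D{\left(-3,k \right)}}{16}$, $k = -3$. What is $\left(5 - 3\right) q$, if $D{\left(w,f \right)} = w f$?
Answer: $\frac{9}{8} \approx 1.125$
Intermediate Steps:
$D{\left(w,f \right)} = f w$
$q = \frac{9}{16}$ ($q = \frac{\left(-3\right) \left(-3\right)}{16} = 9 \cdot \frac{1}{16} = \frac{9}{16} \approx 0.5625$)
$\left(5 - 3\right) q = \left(5 - 3\right) \frac{9}{16} = 2 \cdot \frac{9}{16} = \frac{9}{8}$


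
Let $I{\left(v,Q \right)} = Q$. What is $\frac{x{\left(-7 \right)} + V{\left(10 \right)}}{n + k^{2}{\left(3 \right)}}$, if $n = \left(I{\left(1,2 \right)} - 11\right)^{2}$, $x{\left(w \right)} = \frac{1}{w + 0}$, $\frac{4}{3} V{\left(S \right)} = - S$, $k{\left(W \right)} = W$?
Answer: $- \frac{107}{1260} \approx -0.084921$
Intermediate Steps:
$V{\left(S \right)} = - \frac{3 S}{4}$ ($V{\left(S \right)} = \frac{3 \left(- S\right)}{4} = - \frac{3 S}{4}$)
$x{\left(w \right)} = \frac{1}{w}$
$n = 81$ ($n = \left(2 - 11\right)^{2} = \left(-9\right)^{2} = 81$)
$\frac{x{\left(-7 \right)} + V{\left(10 \right)}}{n + k^{2}{\left(3 \right)}} = \frac{\frac{1}{-7} - \frac{15}{2}}{81 + 3^{2}} = \frac{- \frac{1}{7} - \frac{15}{2}}{81 + 9} = - \frac{107}{14 \cdot 90} = \left(- \frac{107}{14}\right) \frac{1}{90} = - \frac{107}{1260}$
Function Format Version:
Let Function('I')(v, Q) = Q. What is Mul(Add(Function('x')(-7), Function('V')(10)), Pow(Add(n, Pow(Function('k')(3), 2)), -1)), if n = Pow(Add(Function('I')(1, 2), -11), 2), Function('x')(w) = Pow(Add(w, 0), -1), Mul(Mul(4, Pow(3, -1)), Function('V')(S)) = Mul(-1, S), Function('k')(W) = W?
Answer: Rational(-107, 1260) ≈ -0.084921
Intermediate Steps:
Function('V')(S) = Mul(Rational(-3, 4), S) (Function('V')(S) = Mul(Rational(3, 4), Mul(-1, S)) = Mul(Rational(-3, 4), S))
Function('x')(w) = Pow(w, -1)
n = 81 (n = Pow(Add(2, -11), 2) = Pow(-9, 2) = 81)
Mul(Add(Function('x')(-7), Function('V')(10)), Pow(Add(n, Pow(Function('k')(3), 2)), -1)) = Mul(Add(Pow(-7, -1), Mul(Rational(-3, 4), 10)), Pow(Add(81, Pow(3, 2)), -1)) = Mul(Add(Rational(-1, 7), Rational(-15, 2)), Pow(Add(81, 9), -1)) = Mul(Rational(-107, 14), Pow(90, -1)) = Mul(Rational(-107, 14), Rational(1, 90)) = Rational(-107, 1260)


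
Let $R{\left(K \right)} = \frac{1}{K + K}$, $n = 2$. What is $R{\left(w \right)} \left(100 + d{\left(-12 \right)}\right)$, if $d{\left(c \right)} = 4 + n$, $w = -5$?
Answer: $- \frac{53}{5} \approx -10.6$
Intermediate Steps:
$R{\left(K \right)} = \frac{1}{2 K}$
$d{\left(c \right)} = 6$ ($d{\left(c \right)} = 4 + 2 = 6$)
$R{\left(w \right)} \left(100 + d{\left(-12 \right)}\right) = \frac{1}{2 \left(-5\right)} \left(100 + 6\right) = \frac{1}{2} \left(- \frac{1}{5}\right) 106 = \left(- \frac{1}{10}\right) 106 = - \frac{53}{5}$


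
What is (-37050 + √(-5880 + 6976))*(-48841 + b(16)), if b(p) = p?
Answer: 1808966250 - 97650*√274 ≈ 1.8073e+9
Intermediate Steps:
(-37050 + √(-5880 + 6976))*(-48841 + b(16)) = (-37050 + √(-5880 + 6976))*(-48841 + 16) = (-37050 + √1096)*(-48825) = (-37050 + 2*√274)*(-48825) = 1808966250 - 97650*√274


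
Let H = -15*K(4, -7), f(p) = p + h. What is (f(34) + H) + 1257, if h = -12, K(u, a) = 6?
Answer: 1189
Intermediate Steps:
f(p) = -12 + p (f(p) = p - 12 = -12 + p)
H = -90 (H = -15*6 = -90)
(f(34) + H) + 1257 = ((-12 + 34) - 90) + 1257 = (22 - 90) + 1257 = -68 + 1257 = 1189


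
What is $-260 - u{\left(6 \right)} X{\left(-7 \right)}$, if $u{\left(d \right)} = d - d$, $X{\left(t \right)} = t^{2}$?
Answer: $-260$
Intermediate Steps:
$u{\left(d \right)} = 0$
$-260 - u{\left(6 \right)} X{\left(-7 \right)} = -260 - 0 \left(-7\right)^{2} = -260 - 0 \cdot 49 = -260 - 0 = -260 + 0 = -260$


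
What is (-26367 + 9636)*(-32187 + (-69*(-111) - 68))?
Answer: 411515676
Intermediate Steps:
(-26367 + 9636)*(-32187 + (-69*(-111) - 68)) = -16731*(-32187 + (7659 - 68)) = -16731*(-32187 + 7591) = -16731*(-24596) = 411515676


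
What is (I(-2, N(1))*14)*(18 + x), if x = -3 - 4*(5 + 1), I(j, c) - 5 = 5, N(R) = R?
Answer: -1260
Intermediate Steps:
I(j, c) = 10 (I(j, c) = 5 + 5 = 10)
x = -27 (x = -3 - 4*6 = -3 - 1*24 = -3 - 24 = -27)
(I(-2, N(1))*14)*(18 + x) = (10*14)*(18 - 27) = 140*(-9) = -1260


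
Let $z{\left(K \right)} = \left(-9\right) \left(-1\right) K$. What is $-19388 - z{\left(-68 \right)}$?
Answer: $-18776$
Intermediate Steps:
$z{\left(K \right)} = 9 K$
$-19388 - z{\left(-68 \right)} = -19388 - 9 \left(-68\right) = -19388 - -612 = -19388 + 612 = -18776$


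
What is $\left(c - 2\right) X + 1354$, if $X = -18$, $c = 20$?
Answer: $1030$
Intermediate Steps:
$\left(c - 2\right) X + 1354 = \left(20 - 2\right) \left(-18\right) + 1354 = 18 \left(-18\right) + 1354 = -324 + 1354 = 1030$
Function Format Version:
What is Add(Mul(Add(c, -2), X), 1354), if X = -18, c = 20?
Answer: 1030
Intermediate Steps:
Add(Mul(Add(c, -2), X), 1354) = Add(Mul(Add(20, -2), -18), 1354) = Add(Mul(18, -18), 1354) = Add(-324, 1354) = 1030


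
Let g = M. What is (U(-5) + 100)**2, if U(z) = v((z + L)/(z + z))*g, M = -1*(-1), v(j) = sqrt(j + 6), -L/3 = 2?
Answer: (1000 + sqrt(710))**2/100 ≈ 10540.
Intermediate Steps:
L = -6 (L = -3*2 = -6)
v(j) = sqrt(6 + j)
M = 1
g = 1
U(z) = sqrt(6 + (-6 + z)/(2*z)) (U(z) = sqrt(6 + (z - 6)/(z + z))*1 = sqrt(6 + (-6 + z)/((2*z)))*1 = sqrt(6 + (-6 + z)*(1/(2*z)))*1 = sqrt(6 + (-6 + z)/(2*z))*1 = sqrt(6 + (-6 + z)/(2*z)))
(U(-5) + 100)**2 = (sqrt(26 - 12/(-5))/2 + 100)**2 = (sqrt(26 - 12*(-1/5))/2 + 100)**2 = (sqrt(26 + 12/5)/2 + 100)**2 = (sqrt(142/5)/2 + 100)**2 = ((sqrt(710)/5)/2 + 100)**2 = (sqrt(710)/10 + 100)**2 = (100 + sqrt(710)/10)**2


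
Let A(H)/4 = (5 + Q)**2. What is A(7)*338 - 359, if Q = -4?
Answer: 993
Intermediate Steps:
A(H) = 4 (A(H) = 4*(5 - 4)**2 = 4*1**2 = 4*1 = 4)
A(7)*338 - 359 = 4*338 - 359 = 1352 - 359 = 993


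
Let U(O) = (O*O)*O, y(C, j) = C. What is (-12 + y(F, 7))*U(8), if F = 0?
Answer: -6144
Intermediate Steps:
U(O) = O³ (U(O) = O²*O = O³)
(-12 + y(F, 7))*U(8) = (-12 + 0)*8³ = -12*512 = -6144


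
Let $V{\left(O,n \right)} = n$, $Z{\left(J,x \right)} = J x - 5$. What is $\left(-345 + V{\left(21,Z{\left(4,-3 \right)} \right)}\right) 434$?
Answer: $-157108$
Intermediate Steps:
$Z{\left(J,x \right)} = -5 + J x$
$\left(-345 + V{\left(21,Z{\left(4,-3 \right)} \right)}\right) 434 = \left(-345 + \left(-5 + 4 \left(-3\right)\right)\right) 434 = \left(-345 - 17\right) 434 = \left(-362\right) 434 = -157108$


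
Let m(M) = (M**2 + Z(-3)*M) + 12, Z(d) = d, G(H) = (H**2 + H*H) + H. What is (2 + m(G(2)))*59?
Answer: 4956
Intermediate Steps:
G(H) = H + 2*H**2 (G(H) = (H**2 + H**2) + H = 2*H**2 + H = H + 2*H**2)
m(M) = 12 + M**2 - 3*M (m(M) = (M**2 - 3*M) + 12 = 12 + M**2 - 3*M)
(2 + m(G(2)))*59 = (2 + (12 + (2*(1 + 2*2))**2 - 6*(1 + 2*2)))*59 = (2 + (12 + (2*(1 + 4))**2 - 6*(1 + 4)))*59 = (2 + (12 + (2*5)**2 - 6*5))*59 = (2 + (12 + 10**2 - 3*10))*59 = (2 + (12 + 100 - 30))*59 = (2 + 82)*59 = 84*59 = 4956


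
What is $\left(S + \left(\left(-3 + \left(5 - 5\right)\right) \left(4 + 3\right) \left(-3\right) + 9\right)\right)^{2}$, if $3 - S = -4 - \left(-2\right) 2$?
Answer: $5625$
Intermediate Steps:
$S = 3$ ($S = 3 - \left(-4 - \left(-2\right) 2\right) = 3 - \left(-4 - -4\right) = 3 - \left(-4 + 4\right) = 3 - 0 = 3 + 0 = 3$)
$\left(S + \left(\left(-3 + \left(5 - 5\right)\right) \left(4 + 3\right) \left(-3\right) + 9\right)\right)^{2} = \left(3 + \left(\left(-3 + \left(5 - 5\right)\right) \left(4 + 3\right) \left(-3\right) + 9\right)\right)^{2} = \left(3 + \left(\left(-3 + \left(5 - 5\right)\right) 7 \left(-3\right) + 9\right)\right)^{2} = \left(3 + \left(\left(-3 + 0\right) \left(-21\right) + 9\right)\right)^{2} = \left(3 + \left(\left(-3\right) \left(-21\right) + 9\right)\right)^{2} = \left(3 + \left(63 + 9\right)\right)^{2} = \left(3 + 72\right)^{2} = 75^{2} = 5625$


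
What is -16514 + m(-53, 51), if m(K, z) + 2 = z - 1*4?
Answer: -16469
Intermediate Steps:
m(K, z) = -6 + z (m(K, z) = -2 + (z - 1*4) = -2 + (z - 4) = -2 + (-4 + z) = -6 + z)
-16514 + m(-53, 51) = -16514 + (-6 + 51) = -16514 + 45 = -16469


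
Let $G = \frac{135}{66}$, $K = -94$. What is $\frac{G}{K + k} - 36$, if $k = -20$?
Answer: $- \frac{30111}{836} \approx -36.018$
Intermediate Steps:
$G = \frac{45}{22}$ ($G = 135 \cdot \frac{1}{66} = \frac{45}{22} \approx 2.0455$)
$\frac{G}{K + k} - 36 = \frac{1}{-94 - 20} \cdot \frac{45}{22} - 36 = \frac{1}{-114} \cdot \frac{45}{22} - 36 = \left(- \frac{1}{114}\right) \frac{45}{22} - 36 = - \frac{15}{836} - 36 = - \frac{30111}{836}$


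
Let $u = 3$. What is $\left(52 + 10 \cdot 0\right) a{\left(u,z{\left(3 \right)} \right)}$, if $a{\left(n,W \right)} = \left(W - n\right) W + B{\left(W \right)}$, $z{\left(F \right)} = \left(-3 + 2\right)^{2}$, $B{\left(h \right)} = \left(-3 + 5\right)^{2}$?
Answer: $104$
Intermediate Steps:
$B{\left(h \right)} = 4$ ($B{\left(h \right)} = 2^{2} = 4$)
$z{\left(F \right)} = 1$ ($z{\left(F \right)} = \left(-1\right)^{2} = 1$)
$a{\left(n,W \right)} = 4 + W \left(W - n\right)$ ($a{\left(n,W \right)} = \left(W - n\right) W + 4 = W \left(W - n\right) + 4 = 4 + W \left(W - n\right)$)
$\left(52 + 10 \cdot 0\right) a{\left(u,z{\left(3 \right)} \right)} = \left(52 + 10 \cdot 0\right) \left(4 + 1^{2} - 1 \cdot 3\right) = \left(52 + 0\right) \left(4 + 1 - 3\right) = 52 \cdot 2 = 104$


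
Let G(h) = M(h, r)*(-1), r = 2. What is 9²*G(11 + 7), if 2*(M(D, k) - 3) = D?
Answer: -972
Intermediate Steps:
M(D, k) = 3 + D/2
G(h) = -3 - h/2 (G(h) = (3 + h/2)*(-1) = -3 - h/2)
9²*G(11 + 7) = 9²*(-3 - (11 + 7)/2) = 81*(-3 - ½*18) = 81*(-3 - 9) = 81*(-12) = -972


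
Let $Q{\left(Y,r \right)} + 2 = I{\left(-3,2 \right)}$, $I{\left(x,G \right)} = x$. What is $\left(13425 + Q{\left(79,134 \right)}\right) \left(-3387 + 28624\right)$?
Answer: $338680540$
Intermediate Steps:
$Q{\left(Y,r \right)} = -5$ ($Q{\left(Y,r \right)} = -2 - 3 = -5$)
$\left(13425 + Q{\left(79,134 \right)}\right) \left(-3387 + 28624\right) = \left(13425 - 5\right) \left(-3387 + 28624\right) = 13420 \cdot 25237 = 338680540$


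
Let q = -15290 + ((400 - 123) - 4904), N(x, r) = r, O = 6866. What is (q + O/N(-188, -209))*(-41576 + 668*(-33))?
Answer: 265264798780/209 ≈ 1.2692e+9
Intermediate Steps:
q = -19917 (q = -15290 + (277 - 4904) = -15290 - 4627 = -19917)
(q + O/N(-188, -209))*(-41576 + 668*(-33)) = (-19917 + 6866/(-209))*(-41576 + 668*(-33)) = (-19917 + 6866*(-1/209))*(-41576 - 22044) = (-19917 - 6866/209)*(-63620) = -4169519/209*(-63620) = 265264798780/209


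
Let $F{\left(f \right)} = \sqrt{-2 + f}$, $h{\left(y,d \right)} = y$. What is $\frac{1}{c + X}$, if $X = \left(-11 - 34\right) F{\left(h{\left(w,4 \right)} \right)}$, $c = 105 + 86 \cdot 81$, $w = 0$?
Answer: $\frac{2357}{16667697} + \frac{5 i \sqrt{2}}{5555899} \approx 0.00014141 + 1.2727 \cdot 10^{-6} i$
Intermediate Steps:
$c = 7071$ ($c = 105 + 6966 = 7071$)
$X = - 45 i \sqrt{2}$ ($X = \left(-11 - 34\right) \sqrt{-2 + 0} = - 45 \sqrt{-2} = - 45 i \sqrt{2} \approx - 63.64 i$)
$\frac{1}{c + X} = \frac{1}{7071 - 45 i \sqrt{2}}$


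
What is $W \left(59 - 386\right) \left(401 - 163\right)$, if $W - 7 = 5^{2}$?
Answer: $-2490432$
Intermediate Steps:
$W = 32$ ($W = 7 + 5^{2} = 7 + 25 = 32$)
$W \left(59 - 386\right) \left(401 - 163\right) = 32 \left(59 - 386\right) \left(401 - 163\right) = 32 \left(\left(-327\right) 238\right) = 32 \left(-77826\right) = -2490432$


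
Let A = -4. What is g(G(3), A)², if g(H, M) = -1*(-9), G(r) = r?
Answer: 81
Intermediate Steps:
g(H, M) = 9
g(G(3), A)² = 9² = 81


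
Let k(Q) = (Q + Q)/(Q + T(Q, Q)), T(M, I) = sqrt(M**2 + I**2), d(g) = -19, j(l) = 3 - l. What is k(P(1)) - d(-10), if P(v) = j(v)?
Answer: 17 + 2*sqrt(2) ≈ 19.828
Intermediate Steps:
P(v) = 3 - v
T(M, I) = sqrt(I**2 + M**2)
k(Q) = 2*Q/(Q + sqrt(2)*sqrt(Q**2)) (k(Q) = (Q + Q)/(Q + sqrt(Q**2 + Q**2)) = (2*Q)/(Q + sqrt(2*Q**2)) = (2*Q)/(Q + sqrt(2)*sqrt(Q**2)) = 2*Q/(Q + sqrt(2)*sqrt(Q**2)))
k(P(1)) - d(-10) = 2*(3 - 1*1)/((3 - 1*1) + sqrt(2)*sqrt((3 - 1*1)**2)) - 1*(-19) = 2*(3 - 1)/((3 - 1) + sqrt(2)*sqrt((3 - 1)**2)) + 19 = 2*2/(2 + sqrt(2)*sqrt(2**2)) + 19 = 2*2/(2 + sqrt(2)*sqrt(4)) + 19 = 2*2/(2 + sqrt(2)*2) + 19 = 2*2/(2 + 2*sqrt(2)) + 19 = 4/(2 + 2*sqrt(2)) + 19 = 19 + 4/(2 + 2*sqrt(2))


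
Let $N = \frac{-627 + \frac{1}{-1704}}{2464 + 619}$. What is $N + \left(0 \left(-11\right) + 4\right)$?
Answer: $\frac{19945319}{5253432} \approx 3.7966$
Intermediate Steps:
$N = - \frac{1068409}{5253432}$ ($N = \frac{-627 - \frac{1}{1704}}{3083} = \left(- \frac{1068409}{1704}\right) \frac{1}{3083} = - \frac{1068409}{5253432} \approx -0.20337$)
$N + \left(0 \left(-11\right) + 4\right) = - \frac{1068409}{5253432} + \left(0 \left(-11\right) + 4\right) = - \frac{1068409}{5253432} + \left(0 + 4\right) = - \frac{1068409}{5253432} + 4 = \frac{19945319}{5253432}$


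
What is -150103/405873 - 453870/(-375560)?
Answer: 311807063/371779668 ≈ 0.83869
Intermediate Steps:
-150103/405873 - 453870/(-375560) = -150103*1/405873 - 453870*(-1/375560) = -150103/405873 + 1107/916 = 311807063/371779668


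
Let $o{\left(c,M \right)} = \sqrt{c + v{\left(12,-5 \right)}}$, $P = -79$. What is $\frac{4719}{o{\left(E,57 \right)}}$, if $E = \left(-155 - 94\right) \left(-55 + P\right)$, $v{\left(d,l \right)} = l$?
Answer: $\frac{4719 \sqrt{33361}}{33361} \approx 25.836$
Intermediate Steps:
$E = 33366$ ($E = \left(-155 - 94\right) \left(-55 - 79\right) = \left(-249\right) \left(-134\right) = 33366$)
$o{\left(c,M \right)} = \sqrt{-5 + c}$ ($o{\left(c,M \right)} = \sqrt{c - 5} = \sqrt{-5 + c}$)
$\frac{4719}{o{\left(E,57 \right)}} = \frac{4719}{\sqrt{-5 + 33366}} = \frac{4719}{\sqrt{33361}} = 4719 \frac{\sqrt{33361}}{33361} = \frac{4719 \sqrt{33361}}{33361}$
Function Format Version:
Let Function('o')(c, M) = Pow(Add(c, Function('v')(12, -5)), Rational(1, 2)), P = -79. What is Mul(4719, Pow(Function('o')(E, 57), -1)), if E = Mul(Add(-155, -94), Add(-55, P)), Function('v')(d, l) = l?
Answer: Mul(Rational(4719, 33361), Pow(33361, Rational(1, 2))) ≈ 25.836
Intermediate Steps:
E = 33366 (E = Mul(Add(-155, -94), Add(-55, -79)) = Mul(-249, -134) = 33366)
Function('o')(c, M) = Pow(Add(-5, c), Rational(1, 2)) (Function('o')(c, M) = Pow(Add(c, -5), Rational(1, 2)) = Pow(Add(-5, c), Rational(1, 2)))
Mul(4719, Pow(Function('o')(E, 57), -1)) = Mul(4719, Pow(Pow(Add(-5, 33366), Rational(1, 2)), -1)) = Mul(4719, Pow(Pow(33361, Rational(1, 2)), -1)) = Mul(4719, Mul(Rational(1, 33361), Pow(33361, Rational(1, 2)))) = Mul(Rational(4719, 33361), Pow(33361, Rational(1, 2)))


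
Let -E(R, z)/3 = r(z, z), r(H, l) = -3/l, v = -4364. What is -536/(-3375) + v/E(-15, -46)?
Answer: 75279536/3375 ≈ 22305.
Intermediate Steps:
E(R, z) = 9/z (E(R, z) = -(-9)/z = 9/z)
-536/(-3375) + v/E(-15, -46) = -536/(-3375) - 4364/(9/(-46)) = -536*(-1/3375) - 4364/(9*(-1/46)) = 536/3375 - 4364/(-9/46) = 536/3375 - 4364*(-46/9) = 536/3375 + 200744/9 = 75279536/3375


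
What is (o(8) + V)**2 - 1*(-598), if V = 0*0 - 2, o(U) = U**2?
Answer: 4442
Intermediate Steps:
V = -2 (V = 0 - 2 = -2)
(o(8) + V)**2 - 1*(-598) = (8**2 - 2)**2 - 1*(-598) = (64 - 2)**2 + 598 = 62**2 + 598 = 3844 + 598 = 4442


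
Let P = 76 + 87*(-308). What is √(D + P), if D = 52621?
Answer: √25901 ≈ 160.94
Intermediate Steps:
P = -26720 (P = 76 - 26796 = -26720)
√(D + P) = √(52621 - 26720) = √25901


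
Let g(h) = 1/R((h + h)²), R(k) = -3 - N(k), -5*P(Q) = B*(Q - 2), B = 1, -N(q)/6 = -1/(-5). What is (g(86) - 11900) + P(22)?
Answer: -107141/9 ≈ -11905.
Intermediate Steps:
N(q) = -6/5 (N(q) = -(-6)/(-5) = -(-6)*(-1)/5 = -6*⅕ = -6/5)
P(Q) = ⅖ - Q/5 (P(Q) = -(Q - 2)/5 = -(-2 + Q)/5 = ⅖ - Q/5)
R(k) = -9/5 (R(k) = -3 - 1*(-6/5) = -3 + 6/5 = -9/5)
g(h) = -5/9 (g(h) = 1/(-9/5) = -5/9)
(g(86) - 11900) + P(22) = (-5/9 - 11900) + (⅖ - ⅕*22) = -107105/9 + (⅖ - 22/5) = -107105/9 - 4 = -107141/9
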